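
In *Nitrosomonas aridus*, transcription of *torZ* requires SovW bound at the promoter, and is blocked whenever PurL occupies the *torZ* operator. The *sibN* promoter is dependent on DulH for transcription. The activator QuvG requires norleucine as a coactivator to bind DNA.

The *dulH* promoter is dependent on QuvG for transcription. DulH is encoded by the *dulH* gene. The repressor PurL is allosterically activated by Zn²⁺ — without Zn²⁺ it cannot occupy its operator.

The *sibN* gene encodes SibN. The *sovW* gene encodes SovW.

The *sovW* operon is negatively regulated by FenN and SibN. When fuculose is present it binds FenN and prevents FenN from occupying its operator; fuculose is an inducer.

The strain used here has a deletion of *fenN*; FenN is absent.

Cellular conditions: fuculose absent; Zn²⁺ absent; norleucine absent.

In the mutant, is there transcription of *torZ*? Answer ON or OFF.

ON

FenN is non-functional in this strain, so it has no effect.
Norleucine is absent, so QuvG is inactive.
Required activator QuvG is absent, so *dulH* is not transcribed.
So DulH is not produced.
Required activator DulH is absent, so *sibN* is not transcribed.
So SibN is not produced.
With no repressor bound, *sovW* is transcribed.
So SovW is produced and active.
Zn²⁺ is absent, so PurL is inactive.
No repressor is bound and SovW is active, so *torZ* is transcribed.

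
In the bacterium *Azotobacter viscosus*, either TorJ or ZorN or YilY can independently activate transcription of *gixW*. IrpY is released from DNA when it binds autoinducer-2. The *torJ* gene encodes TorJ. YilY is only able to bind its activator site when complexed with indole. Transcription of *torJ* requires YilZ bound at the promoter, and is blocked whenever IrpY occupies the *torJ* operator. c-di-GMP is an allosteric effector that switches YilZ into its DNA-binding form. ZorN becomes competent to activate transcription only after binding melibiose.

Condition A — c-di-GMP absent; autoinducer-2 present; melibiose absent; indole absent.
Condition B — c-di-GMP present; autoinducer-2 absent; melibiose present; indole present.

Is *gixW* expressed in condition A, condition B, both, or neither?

Condition A:
c-di-GMP is absent, so YilZ is inactive.
Autoinducer-2 is present, so IrpY is inactive.
Required activator YilZ is absent, so *torJ* is not transcribed.
So TorJ is not produced.
Melibiose is absent, so ZorN is inactive.
Indole is absent, so YilY is inactive.
No activator is available at the *gixW* promoter, so *gixW* is not transcribed.
→ *gixW* is OFF in A.
Condition B:
c-di-GMP is present, so YilZ is active.
Autoinducer-2 is absent, so IrpY is active.
With repressor IrpY bound, *torJ* is not transcribed.
So TorJ is not produced.
Melibiose is present, so ZorN is active.
Indole is present, so YilY is active.
Activator ZorN is present, so *gixW* is transcribed.
→ *gixW* is ON in B.

B only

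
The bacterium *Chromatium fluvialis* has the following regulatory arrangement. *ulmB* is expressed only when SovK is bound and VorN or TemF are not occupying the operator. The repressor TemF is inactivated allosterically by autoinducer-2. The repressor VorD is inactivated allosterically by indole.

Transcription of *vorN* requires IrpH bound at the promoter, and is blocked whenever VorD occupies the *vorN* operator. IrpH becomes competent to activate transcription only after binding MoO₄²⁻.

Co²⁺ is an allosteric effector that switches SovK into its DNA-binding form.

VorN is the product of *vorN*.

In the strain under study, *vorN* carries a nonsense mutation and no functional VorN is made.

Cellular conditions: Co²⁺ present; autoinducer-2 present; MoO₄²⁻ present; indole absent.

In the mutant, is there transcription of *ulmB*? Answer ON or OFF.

ON

Co²⁺ is present, so SovK is active.
VorN is non-functional in this strain, so it has no effect.
Autoinducer-2 is present, so TemF is inactive.
No repressor is bound and SovK is active, so *ulmB* is transcribed.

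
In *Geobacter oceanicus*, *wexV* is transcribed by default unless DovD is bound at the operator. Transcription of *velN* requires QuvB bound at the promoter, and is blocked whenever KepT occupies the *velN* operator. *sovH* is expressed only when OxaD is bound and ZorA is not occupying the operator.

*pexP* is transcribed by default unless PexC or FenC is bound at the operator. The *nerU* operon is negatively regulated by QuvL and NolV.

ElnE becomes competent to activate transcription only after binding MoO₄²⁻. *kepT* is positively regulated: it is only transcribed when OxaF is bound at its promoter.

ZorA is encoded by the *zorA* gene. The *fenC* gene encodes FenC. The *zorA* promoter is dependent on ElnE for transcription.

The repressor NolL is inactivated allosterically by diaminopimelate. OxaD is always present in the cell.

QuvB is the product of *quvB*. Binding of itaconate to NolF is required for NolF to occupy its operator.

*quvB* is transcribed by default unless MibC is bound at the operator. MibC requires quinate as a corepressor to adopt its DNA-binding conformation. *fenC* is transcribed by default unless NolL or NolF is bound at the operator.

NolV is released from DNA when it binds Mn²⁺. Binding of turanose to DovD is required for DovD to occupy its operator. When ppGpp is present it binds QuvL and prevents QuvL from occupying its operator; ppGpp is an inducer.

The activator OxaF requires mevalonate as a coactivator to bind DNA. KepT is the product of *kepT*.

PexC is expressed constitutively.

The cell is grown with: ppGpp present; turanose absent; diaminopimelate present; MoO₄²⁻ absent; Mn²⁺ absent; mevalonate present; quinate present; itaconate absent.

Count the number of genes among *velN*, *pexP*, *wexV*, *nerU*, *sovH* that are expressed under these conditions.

Mevalonate is present, so OxaF is active.
No repressor is bound and OxaF is active, so *kepT* is transcribed.
So KepT is produced and active.
Quinate is present, so MibC is active.
With repressor MibC bound, *quvB* is not transcribed.
So QuvB is not produced.
With repressor KepT bound, *velN* is not transcribed.
→ *velN* is OFF.
PexC is produced constitutively and is active.
Diaminopimelate is present, so NolL is inactive.
Itaconate is absent, so NolF is inactive.
With no repressor bound, *fenC* is transcribed.
So FenC is produced and active.
With repressor PexC bound, *pexP* is not transcribed.
→ *pexP* is OFF.
Turanose is absent, so DovD is inactive.
With no repressor bound, *wexV* is transcribed.
→ *wexV* is ON.
ppGpp is present, so QuvL is inactive.
Mn²⁺ is absent, so NolV is active.
With repressor NolV bound, *nerU* is not transcribed.
→ *nerU* is OFF.
OxaD is produced constitutively and is active.
MoO₄²⁻ is absent, so ElnE is inactive.
Required activator ElnE is absent, so *zorA* is not transcribed.
So ZorA is not produced.
No repressor is bound and OxaD is active, so *sovH* is transcribed.
→ *sovH* is ON.
2 of the 5 genes are transcribed.

2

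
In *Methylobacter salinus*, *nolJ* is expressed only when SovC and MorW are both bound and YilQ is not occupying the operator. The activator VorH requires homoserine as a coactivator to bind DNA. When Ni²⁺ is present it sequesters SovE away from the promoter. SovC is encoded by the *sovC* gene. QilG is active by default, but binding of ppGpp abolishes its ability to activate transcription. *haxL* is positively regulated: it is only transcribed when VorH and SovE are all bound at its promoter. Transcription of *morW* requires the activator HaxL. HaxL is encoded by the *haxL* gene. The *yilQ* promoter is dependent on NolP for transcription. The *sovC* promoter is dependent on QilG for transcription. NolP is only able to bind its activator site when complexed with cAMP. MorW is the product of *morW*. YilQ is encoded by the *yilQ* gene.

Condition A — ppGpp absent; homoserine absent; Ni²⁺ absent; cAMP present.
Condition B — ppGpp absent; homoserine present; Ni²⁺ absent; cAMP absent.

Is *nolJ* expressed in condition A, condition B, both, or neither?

B only

Condition A:
ppGpp is absent, so QilG is active.
No repressor is bound and QilG is active, so *sovC* is transcribed.
So SovC is produced and active.
Homoserine is absent, so VorH is inactive.
Ni²⁺ is absent, so SovE is active.
Required activator VorH is absent, so *haxL* is not transcribed.
So HaxL is not produced.
Required activator HaxL is absent, so *morW* is not transcribed.
So MorW is not produced.
cAMP is present, so NolP is active.
No repressor is bound and NolP is active, so *yilQ* is transcribed.
So YilQ is produced and active.
With repressor YilQ bound, *nolJ* is not transcribed.
→ *nolJ* is OFF in A.
Condition B:
ppGpp is absent, so QilG is active.
No repressor is bound and QilG is active, so *sovC* is transcribed.
So SovC is produced and active.
Homoserine is present, so VorH is active.
Ni²⁺ is absent, so SovE is active.
No repressor is bound and VorH and SovE are active, so *haxL* is transcribed.
So HaxL is produced and active.
No repressor is bound and HaxL is active, so *morW* is transcribed.
So MorW is produced and active.
cAMP is absent, so NolP is inactive.
Required activator NolP is absent, so *yilQ* is not transcribed.
So YilQ is not produced.
No repressor is bound and SovC and MorW are active, so *nolJ* is transcribed.
→ *nolJ* is ON in B.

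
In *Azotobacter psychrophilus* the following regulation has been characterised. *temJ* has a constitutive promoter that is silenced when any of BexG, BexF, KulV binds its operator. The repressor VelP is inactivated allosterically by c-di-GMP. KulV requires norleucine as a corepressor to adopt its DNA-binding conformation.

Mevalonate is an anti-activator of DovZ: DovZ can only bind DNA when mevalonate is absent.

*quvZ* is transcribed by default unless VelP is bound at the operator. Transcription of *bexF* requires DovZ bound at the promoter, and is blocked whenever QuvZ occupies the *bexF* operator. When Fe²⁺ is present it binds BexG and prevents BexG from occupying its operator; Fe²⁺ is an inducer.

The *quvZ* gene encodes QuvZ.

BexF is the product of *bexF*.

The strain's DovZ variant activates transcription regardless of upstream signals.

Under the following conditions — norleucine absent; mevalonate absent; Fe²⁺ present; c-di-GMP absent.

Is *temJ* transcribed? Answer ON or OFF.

Fe²⁺ is present, so BexG is inactive.
c-di-GMP is absent, so VelP is active.
With repressor VelP bound, *quvZ* is not transcribed.
So QuvZ is not produced.
DovZ is constitutively active in this strain.
No repressor is bound and DovZ is active, so *bexF* is transcribed.
So BexF is produced and active.
Norleucine is absent, so KulV is inactive.
With repressor BexF bound, *temJ* is not transcribed.

OFF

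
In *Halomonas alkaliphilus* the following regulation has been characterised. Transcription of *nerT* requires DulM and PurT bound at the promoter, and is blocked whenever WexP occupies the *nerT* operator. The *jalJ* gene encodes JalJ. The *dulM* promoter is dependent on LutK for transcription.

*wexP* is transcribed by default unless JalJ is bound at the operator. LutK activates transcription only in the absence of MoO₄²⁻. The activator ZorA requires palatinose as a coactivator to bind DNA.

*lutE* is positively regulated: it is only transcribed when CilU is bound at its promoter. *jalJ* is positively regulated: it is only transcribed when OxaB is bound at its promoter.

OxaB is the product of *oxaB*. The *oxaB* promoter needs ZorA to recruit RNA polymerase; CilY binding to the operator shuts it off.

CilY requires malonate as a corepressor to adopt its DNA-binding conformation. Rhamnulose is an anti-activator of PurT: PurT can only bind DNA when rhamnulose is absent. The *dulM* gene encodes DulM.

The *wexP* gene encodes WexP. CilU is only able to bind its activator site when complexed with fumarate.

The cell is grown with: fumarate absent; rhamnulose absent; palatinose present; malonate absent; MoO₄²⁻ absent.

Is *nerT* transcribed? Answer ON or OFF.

ON

Palatinose is present, so ZorA is active.
Malonate is absent, so CilY is inactive.
No repressor is bound and ZorA is active, so *oxaB* is transcribed.
So OxaB is produced and active.
No repressor is bound and OxaB is active, so *jalJ* is transcribed.
So JalJ is produced and active.
With repressor JalJ bound, *wexP* is not transcribed.
So WexP is not produced.
MoO₄²⁻ is absent, so LutK is active.
No repressor is bound and LutK is active, so *dulM* is transcribed.
So DulM is produced and active.
Rhamnulose is absent, so PurT is active.
No repressor is bound and DulM and PurT are active, so *nerT* is transcribed.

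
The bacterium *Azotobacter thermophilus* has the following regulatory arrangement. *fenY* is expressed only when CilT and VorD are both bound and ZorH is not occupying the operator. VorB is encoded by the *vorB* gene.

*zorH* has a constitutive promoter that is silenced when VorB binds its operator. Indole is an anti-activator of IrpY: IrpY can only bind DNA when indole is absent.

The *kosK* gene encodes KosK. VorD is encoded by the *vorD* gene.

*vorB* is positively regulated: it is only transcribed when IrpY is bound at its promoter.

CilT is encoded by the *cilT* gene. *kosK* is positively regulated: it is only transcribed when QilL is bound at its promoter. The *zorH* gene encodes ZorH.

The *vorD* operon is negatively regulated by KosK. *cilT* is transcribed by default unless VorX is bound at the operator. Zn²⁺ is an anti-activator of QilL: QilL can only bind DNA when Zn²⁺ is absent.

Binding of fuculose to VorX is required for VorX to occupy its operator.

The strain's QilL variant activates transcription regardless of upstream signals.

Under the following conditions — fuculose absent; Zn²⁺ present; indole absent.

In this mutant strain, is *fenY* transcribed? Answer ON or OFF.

OFF

Fuculose is absent, so VorX is inactive.
With no repressor bound, *cilT* is transcribed.
So CilT is produced and active.
QilL is constitutively active in this strain.
No repressor is bound and QilL is active, so *kosK* is transcribed.
So KosK is produced and active.
With repressor KosK bound, *vorD* is not transcribed.
So VorD is not produced.
Indole is absent, so IrpY is active.
No repressor is bound and IrpY is active, so *vorB* is transcribed.
So VorB is produced and active.
With repressor VorB bound, *zorH* is not transcribed.
So ZorH is not produced.
Required activator VorD is absent, so *fenY* is not transcribed.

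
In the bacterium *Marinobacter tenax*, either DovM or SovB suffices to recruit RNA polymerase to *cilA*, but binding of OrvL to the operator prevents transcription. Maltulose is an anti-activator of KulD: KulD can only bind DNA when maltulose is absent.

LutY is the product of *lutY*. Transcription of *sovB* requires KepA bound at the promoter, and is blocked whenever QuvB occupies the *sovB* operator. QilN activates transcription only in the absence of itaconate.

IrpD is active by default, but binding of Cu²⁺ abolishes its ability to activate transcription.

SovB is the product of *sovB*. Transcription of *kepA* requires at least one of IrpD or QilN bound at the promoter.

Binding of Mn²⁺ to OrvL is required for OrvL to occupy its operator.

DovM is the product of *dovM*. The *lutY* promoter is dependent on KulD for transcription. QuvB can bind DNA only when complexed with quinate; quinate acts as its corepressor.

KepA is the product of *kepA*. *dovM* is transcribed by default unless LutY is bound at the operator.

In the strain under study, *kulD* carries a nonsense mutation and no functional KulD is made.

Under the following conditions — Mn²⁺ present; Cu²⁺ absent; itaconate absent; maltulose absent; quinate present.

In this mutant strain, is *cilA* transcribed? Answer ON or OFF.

KulD is non-functional in this strain, so it has no effect.
Required activator KulD is absent, so *lutY* is not transcribed.
So LutY is not produced.
With no repressor bound, *dovM* is transcribed.
So DovM is produced and active.
Cu²⁺ is absent, so IrpD is active.
Itaconate is absent, so QilN is active.
Activator IrpD is present, so *kepA* is transcribed.
So KepA is produced and active.
Quinate is present, so QuvB is active.
With repressor QuvB bound, *sovB* is not transcribed.
So SovB is not produced.
Mn²⁺ is present, so OrvL is active.
With repressor OrvL bound, *cilA* is not transcribed.

OFF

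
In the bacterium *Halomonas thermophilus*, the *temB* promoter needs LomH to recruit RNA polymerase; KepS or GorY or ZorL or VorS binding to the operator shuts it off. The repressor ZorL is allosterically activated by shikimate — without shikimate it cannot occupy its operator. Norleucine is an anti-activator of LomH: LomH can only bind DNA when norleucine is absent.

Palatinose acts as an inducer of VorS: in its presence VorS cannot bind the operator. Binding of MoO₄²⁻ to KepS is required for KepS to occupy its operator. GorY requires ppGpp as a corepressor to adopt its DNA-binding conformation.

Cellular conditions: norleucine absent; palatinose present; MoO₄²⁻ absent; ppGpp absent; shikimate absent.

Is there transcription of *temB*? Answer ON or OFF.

ON

MoO₄²⁻ is absent, so KepS is inactive.
ppGpp is absent, so GorY is inactive.
Norleucine is absent, so LomH is active.
Shikimate is absent, so ZorL is inactive.
Palatinose is present, so VorS is inactive.
No repressor is bound and LomH is active, so *temB* is transcribed.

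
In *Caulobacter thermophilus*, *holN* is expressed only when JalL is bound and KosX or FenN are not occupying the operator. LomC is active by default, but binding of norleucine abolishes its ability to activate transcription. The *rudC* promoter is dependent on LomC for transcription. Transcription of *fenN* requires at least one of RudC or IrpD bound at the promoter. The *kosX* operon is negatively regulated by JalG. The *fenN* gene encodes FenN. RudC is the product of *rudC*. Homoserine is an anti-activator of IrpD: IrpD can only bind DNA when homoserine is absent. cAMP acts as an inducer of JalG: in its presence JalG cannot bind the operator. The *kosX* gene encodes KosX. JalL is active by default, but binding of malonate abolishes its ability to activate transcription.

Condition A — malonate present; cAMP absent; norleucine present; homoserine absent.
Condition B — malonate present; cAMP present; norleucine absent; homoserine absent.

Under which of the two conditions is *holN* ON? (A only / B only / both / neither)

neither

Condition A:
Malonate is present, so JalL is inactive.
cAMP is absent, so JalG is active.
With repressor JalG bound, *kosX* is not transcribed.
So KosX is not produced.
Norleucine is present, so LomC is inactive.
Required activator LomC is absent, so *rudC* is not transcribed.
So RudC is not produced.
Homoserine is absent, so IrpD is active.
Activator IrpD is present, so *fenN* is transcribed.
So FenN is produced and active.
With repressor FenN bound, *holN* is not transcribed.
→ *holN* is OFF in A.
Condition B:
Malonate is present, so JalL is inactive.
cAMP is present, so JalG is inactive.
With no repressor bound, *kosX* is transcribed.
So KosX is produced and active.
Norleucine is absent, so LomC is active.
No repressor is bound and LomC is active, so *rudC* is transcribed.
So RudC is produced and active.
Homoserine is absent, so IrpD is active.
Activator RudC is present, so *fenN* is transcribed.
So FenN is produced and active.
With repressor KosX bound, *holN* is not transcribed.
→ *holN* is OFF in B.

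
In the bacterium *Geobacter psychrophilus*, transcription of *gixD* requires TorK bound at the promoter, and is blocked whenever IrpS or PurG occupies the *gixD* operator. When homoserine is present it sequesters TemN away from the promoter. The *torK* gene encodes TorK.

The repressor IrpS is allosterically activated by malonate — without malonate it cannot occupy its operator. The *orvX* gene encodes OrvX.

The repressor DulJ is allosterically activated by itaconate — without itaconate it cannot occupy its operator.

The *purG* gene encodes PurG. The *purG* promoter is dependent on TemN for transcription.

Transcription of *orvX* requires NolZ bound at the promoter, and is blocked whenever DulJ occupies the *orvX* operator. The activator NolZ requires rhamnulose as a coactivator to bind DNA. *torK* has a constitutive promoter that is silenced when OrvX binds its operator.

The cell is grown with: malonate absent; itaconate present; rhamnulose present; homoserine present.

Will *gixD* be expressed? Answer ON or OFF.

ON

Malonate is absent, so IrpS is inactive.
Homoserine is present, so TemN is inactive.
Required activator TemN is absent, so *purG* is not transcribed.
So PurG is not produced.
Rhamnulose is present, so NolZ is active.
Itaconate is present, so DulJ is active.
With repressor DulJ bound, *orvX* is not transcribed.
So OrvX is not produced.
With no repressor bound, *torK* is transcribed.
So TorK is produced and active.
No repressor is bound and TorK is active, so *gixD* is transcribed.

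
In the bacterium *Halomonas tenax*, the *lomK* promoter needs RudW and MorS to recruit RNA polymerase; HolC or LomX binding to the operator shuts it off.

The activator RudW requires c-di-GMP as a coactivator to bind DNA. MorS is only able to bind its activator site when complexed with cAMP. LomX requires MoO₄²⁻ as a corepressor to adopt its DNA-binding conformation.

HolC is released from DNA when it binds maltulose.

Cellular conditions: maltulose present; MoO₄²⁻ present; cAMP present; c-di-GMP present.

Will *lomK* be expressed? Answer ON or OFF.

OFF

c-di-GMP is present, so RudW is active.
cAMP is present, so MorS is active.
Maltulose is present, so HolC is inactive.
MoO₄²⁻ is present, so LomX is active.
With repressor LomX bound, *lomK* is not transcribed.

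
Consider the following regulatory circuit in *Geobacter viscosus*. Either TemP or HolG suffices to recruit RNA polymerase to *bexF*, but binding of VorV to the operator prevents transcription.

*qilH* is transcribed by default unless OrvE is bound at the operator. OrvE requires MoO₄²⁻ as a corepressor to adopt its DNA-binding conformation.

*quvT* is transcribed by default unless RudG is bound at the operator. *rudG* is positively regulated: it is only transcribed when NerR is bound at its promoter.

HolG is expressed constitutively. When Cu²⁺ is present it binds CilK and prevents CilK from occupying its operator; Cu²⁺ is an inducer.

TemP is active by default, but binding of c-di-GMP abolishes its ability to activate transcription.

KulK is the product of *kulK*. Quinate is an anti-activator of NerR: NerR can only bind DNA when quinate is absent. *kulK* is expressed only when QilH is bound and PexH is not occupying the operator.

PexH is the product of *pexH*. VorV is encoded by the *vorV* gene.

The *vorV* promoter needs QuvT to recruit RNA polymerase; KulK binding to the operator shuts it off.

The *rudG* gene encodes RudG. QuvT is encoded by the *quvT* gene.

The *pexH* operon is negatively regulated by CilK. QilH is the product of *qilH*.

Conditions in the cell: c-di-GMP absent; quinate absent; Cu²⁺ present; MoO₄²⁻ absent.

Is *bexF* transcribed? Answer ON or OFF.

ON

Quinate is absent, so NerR is active.
No repressor is bound and NerR is active, so *rudG* is transcribed.
So RudG is produced and active.
With repressor RudG bound, *quvT* is not transcribed.
So QuvT is not produced.
MoO₄²⁻ is absent, so OrvE is inactive.
With no repressor bound, *qilH* is transcribed.
So QilH is produced and active.
Cu²⁺ is present, so CilK is inactive.
With no repressor bound, *pexH* is transcribed.
So PexH is produced and active.
With repressor PexH bound, *kulK* is not transcribed.
So KulK is not produced.
Required activator QuvT is absent, so *vorV* is not transcribed.
So VorV is not produced.
c-di-GMP is absent, so TemP is active.
HolG is produced constitutively and is active.
Activator TemP is present, so *bexF* is transcribed.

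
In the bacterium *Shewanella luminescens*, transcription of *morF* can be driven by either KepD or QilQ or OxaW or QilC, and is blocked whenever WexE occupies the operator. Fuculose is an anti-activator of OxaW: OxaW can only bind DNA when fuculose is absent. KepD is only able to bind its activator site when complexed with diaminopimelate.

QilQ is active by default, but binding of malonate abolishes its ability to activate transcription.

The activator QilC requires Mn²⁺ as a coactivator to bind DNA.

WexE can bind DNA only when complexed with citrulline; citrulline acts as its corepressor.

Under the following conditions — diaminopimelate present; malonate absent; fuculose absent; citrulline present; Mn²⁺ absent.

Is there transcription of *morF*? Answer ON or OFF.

Citrulline is present, so WexE is active.
Diaminopimelate is present, so KepD is active.
Malonate is absent, so QilQ is active.
Fuculose is absent, so OxaW is active.
Mn²⁺ is absent, so QilC is inactive.
With repressor WexE bound, *morF* is not transcribed.

OFF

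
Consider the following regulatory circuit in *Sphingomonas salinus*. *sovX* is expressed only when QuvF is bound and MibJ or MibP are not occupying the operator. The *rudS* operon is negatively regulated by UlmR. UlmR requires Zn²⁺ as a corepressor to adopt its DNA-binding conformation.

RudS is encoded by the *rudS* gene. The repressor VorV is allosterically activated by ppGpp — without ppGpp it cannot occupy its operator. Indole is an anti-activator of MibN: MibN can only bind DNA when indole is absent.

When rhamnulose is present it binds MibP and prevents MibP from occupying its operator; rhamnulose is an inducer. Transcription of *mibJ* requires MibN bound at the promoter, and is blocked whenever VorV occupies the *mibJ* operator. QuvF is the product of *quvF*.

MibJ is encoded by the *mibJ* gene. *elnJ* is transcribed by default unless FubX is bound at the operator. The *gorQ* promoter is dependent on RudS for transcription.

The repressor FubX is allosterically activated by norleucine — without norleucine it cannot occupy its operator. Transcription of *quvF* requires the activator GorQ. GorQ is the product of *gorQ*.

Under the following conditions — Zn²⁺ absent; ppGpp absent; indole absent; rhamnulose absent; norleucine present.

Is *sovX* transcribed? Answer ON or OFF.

OFF

Indole is absent, so MibN is active.
ppGpp is absent, so VorV is inactive.
No repressor is bound and MibN is active, so *mibJ* is transcribed.
So MibJ is produced and active.
Zn²⁺ is absent, so UlmR is inactive.
With no repressor bound, *rudS* is transcribed.
So RudS is produced and active.
No repressor is bound and RudS is active, so *gorQ* is transcribed.
So GorQ is produced and active.
No repressor is bound and GorQ is active, so *quvF* is transcribed.
So QuvF is produced and active.
Rhamnulose is absent, so MibP is active.
With repressor MibJ bound, *sovX* is not transcribed.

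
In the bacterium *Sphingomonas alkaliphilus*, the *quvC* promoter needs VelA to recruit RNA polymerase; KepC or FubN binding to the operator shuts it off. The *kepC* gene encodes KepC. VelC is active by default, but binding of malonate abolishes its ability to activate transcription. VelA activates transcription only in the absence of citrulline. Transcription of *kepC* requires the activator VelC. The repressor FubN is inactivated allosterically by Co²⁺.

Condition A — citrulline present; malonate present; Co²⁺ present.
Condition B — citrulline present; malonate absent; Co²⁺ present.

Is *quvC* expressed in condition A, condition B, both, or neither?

Condition A:
Citrulline is present, so VelA is inactive.
Malonate is present, so VelC is inactive.
Required activator VelC is absent, so *kepC* is not transcribed.
So KepC is not produced.
Co²⁺ is present, so FubN is inactive.
Required activator VelA is absent, so *quvC* is not transcribed.
→ *quvC* is OFF in A.
Condition B:
Citrulline is present, so VelA is inactive.
Malonate is absent, so VelC is active.
No repressor is bound and VelC is active, so *kepC* is transcribed.
So KepC is produced and active.
Co²⁺ is present, so FubN is inactive.
With repressor KepC bound, *quvC* is not transcribed.
→ *quvC* is OFF in B.

neither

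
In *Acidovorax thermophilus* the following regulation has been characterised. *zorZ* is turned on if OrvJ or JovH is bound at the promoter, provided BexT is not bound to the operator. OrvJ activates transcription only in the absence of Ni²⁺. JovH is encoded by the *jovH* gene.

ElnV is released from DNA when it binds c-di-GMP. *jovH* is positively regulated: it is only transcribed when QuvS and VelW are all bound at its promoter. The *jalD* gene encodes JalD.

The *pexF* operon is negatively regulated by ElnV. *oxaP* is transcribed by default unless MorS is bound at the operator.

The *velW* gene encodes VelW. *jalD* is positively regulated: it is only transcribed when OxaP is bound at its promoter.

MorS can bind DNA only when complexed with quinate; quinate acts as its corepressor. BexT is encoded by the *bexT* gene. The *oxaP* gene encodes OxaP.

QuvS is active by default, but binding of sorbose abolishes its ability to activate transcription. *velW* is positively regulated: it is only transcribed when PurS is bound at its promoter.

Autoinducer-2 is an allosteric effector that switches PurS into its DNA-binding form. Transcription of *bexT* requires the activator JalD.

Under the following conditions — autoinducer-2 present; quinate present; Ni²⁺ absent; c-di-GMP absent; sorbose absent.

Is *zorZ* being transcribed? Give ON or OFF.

ON

Ni²⁺ is absent, so OrvJ is active.
Quinate is present, so MorS is active.
With repressor MorS bound, *oxaP* is not transcribed.
So OxaP is not produced.
Required activator OxaP is absent, so *jalD* is not transcribed.
So JalD is not produced.
Required activator JalD is absent, so *bexT* is not transcribed.
So BexT is not produced.
Sorbose is absent, so QuvS is active.
Autoinducer-2 is present, so PurS is active.
No repressor is bound and PurS is active, so *velW* is transcribed.
So VelW is produced and active.
No repressor is bound and QuvS and VelW are active, so *jovH* is transcribed.
So JovH is produced and active.
Activator OrvJ is present, so *zorZ* is transcribed.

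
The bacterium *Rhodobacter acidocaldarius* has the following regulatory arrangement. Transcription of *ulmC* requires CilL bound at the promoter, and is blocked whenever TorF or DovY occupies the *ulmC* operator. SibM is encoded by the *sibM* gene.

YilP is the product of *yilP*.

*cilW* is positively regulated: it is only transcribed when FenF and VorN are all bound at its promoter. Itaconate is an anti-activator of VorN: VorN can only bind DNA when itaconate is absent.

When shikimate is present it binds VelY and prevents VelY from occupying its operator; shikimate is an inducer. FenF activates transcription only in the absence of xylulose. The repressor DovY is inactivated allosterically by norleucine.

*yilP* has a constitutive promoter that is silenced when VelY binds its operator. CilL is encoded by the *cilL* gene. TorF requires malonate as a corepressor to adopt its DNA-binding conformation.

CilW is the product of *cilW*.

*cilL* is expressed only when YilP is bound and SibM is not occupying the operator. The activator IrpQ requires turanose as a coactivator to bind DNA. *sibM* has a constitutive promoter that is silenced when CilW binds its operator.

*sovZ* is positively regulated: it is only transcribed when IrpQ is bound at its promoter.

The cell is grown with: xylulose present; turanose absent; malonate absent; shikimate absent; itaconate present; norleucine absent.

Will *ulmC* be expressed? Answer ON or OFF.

OFF

Shikimate is absent, so VelY is active.
With repressor VelY bound, *yilP* is not transcribed.
So YilP is not produced.
Xylulose is present, so FenF is inactive.
Itaconate is present, so VorN is inactive.
Required activator FenF is absent, so *cilW* is not transcribed.
So CilW is not produced.
With no repressor bound, *sibM* is transcribed.
So SibM is produced and active.
With repressor SibM bound, *cilL* is not transcribed.
So CilL is not produced.
Malonate is absent, so TorF is inactive.
Norleucine is absent, so DovY is active.
With repressor DovY bound, *ulmC* is not transcribed.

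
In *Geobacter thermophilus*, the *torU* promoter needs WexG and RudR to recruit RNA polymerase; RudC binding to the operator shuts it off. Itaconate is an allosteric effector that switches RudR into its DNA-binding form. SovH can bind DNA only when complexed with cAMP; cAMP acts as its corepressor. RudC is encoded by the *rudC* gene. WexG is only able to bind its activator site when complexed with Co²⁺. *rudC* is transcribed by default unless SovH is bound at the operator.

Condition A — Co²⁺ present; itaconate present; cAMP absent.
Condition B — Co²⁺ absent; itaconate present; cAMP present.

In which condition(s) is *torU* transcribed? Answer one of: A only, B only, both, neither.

neither

Condition A:
Co²⁺ is present, so WexG is active.
Itaconate is present, so RudR is active.
cAMP is absent, so SovH is inactive.
With no repressor bound, *rudC* is transcribed.
So RudC is produced and active.
With repressor RudC bound, *torU* is not transcribed.
→ *torU* is OFF in A.
Condition B:
Co²⁺ is absent, so WexG is inactive.
Itaconate is present, so RudR is active.
cAMP is present, so SovH is active.
With repressor SovH bound, *rudC* is not transcribed.
So RudC is not produced.
Required activator WexG is absent, so *torU* is not transcribed.
→ *torU* is OFF in B.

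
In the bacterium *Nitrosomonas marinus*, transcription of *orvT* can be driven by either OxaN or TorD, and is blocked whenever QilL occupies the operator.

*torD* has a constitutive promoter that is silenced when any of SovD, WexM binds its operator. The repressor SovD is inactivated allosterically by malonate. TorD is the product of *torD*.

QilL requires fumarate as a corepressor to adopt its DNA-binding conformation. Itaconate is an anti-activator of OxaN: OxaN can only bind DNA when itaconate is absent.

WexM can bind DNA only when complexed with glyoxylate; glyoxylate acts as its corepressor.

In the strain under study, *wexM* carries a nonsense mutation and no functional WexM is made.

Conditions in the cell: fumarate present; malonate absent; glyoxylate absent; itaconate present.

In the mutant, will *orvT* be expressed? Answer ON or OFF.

OFF

Fumarate is present, so QilL is active.
Itaconate is present, so OxaN is inactive.
Malonate is absent, so SovD is active.
WexM is non-functional in this strain, so it has no effect.
With repressor SovD bound, *torD* is not transcribed.
So TorD is not produced.
With repressor QilL bound, *orvT* is not transcribed.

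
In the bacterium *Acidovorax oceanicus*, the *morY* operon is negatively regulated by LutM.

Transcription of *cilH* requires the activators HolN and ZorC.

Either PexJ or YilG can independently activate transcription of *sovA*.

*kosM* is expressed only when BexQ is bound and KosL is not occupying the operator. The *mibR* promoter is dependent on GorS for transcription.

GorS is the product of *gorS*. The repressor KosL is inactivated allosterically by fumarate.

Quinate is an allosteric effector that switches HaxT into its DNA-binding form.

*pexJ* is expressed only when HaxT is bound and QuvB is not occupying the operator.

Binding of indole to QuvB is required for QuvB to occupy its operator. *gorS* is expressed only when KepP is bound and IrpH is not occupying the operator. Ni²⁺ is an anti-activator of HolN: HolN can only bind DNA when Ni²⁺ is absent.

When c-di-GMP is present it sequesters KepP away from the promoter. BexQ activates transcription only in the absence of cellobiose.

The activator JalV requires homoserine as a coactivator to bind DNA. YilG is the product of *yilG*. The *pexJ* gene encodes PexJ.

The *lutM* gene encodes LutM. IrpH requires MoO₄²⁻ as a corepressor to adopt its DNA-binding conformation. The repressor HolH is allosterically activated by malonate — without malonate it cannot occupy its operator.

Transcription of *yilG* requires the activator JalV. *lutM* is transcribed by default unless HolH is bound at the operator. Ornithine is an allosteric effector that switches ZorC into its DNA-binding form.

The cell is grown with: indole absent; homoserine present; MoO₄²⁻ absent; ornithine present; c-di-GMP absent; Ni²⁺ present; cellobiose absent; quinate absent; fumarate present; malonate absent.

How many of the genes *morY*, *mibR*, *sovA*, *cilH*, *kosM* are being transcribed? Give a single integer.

Malonate is absent, so HolH is inactive.
With no repressor bound, *lutM* is transcribed.
So LutM is produced and active.
With repressor LutM bound, *morY* is not transcribed.
→ *morY* is OFF.
c-di-GMP is absent, so KepP is active.
MoO₄²⁻ is absent, so IrpH is inactive.
No repressor is bound and KepP is active, so *gorS* is transcribed.
So GorS is produced and active.
No repressor is bound and GorS is active, so *mibR* is transcribed.
→ *mibR* is ON.
Indole is absent, so QuvB is inactive.
Quinate is absent, so HaxT is inactive.
Required activator HaxT is absent, so *pexJ* is not transcribed.
So PexJ is not produced.
Homoserine is present, so JalV is active.
No repressor is bound and JalV is active, so *yilG* is transcribed.
So YilG is produced and active.
Activator YilG is present, so *sovA* is transcribed.
→ *sovA* is ON.
Ni²⁺ is present, so HolN is inactive.
Ornithine is present, so ZorC is active.
Required activator HolN is absent, so *cilH* is not transcribed.
→ *cilH* is OFF.
Cellobiose is absent, so BexQ is active.
Fumarate is present, so KosL is inactive.
No repressor is bound and BexQ is active, so *kosM* is transcribed.
→ *kosM* is ON.
3 of the 5 genes are transcribed.

3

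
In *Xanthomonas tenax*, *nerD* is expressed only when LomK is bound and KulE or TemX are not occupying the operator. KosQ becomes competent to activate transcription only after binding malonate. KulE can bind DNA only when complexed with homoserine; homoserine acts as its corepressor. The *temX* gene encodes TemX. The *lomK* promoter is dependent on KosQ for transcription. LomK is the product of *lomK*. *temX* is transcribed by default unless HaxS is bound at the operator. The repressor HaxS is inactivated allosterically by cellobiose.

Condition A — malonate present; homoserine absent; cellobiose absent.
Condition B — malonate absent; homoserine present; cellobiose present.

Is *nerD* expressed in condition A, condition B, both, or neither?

A only

Condition A:
Malonate is present, so KosQ is active.
No repressor is bound and KosQ is active, so *lomK* is transcribed.
So LomK is produced and active.
Homoserine is absent, so KulE is inactive.
Cellobiose is absent, so HaxS is active.
With repressor HaxS bound, *temX* is not transcribed.
So TemX is not produced.
No repressor is bound and LomK is active, so *nerD* is transcribed.
→ *nerD* is ON in A.
Condition B:
Malonate is absent, so KosQ is inactive.
Required activator KosQ is absent, so *lomK* is not transcribed.
So LomK is not produced.
Homoserine is present, so KulE is active.
Cellobiose is present, so HaxS is inactive.
With no repressor bound, *temX* is transcribed.
So TemX is produced and active.
With repressor KulE bound, *nerD* is not transcribed.
→ *nerD* is OFF in B.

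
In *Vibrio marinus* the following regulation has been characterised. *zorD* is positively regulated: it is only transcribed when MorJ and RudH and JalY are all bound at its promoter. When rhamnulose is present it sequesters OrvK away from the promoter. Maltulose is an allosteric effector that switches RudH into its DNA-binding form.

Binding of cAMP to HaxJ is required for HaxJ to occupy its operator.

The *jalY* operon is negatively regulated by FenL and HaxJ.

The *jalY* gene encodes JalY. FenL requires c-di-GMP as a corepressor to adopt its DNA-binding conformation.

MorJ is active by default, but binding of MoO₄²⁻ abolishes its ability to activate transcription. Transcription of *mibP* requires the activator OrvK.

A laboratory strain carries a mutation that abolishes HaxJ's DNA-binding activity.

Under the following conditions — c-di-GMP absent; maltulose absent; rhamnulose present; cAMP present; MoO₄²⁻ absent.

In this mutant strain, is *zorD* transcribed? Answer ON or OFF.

OFF

MoO₄²⁻ is absent, so MorJ is active.
Maltulose is absent, so RudH is inactive.
c-di-GMP is absent, so FenL is inactive.
HaxJ is non-functional in this strain, so it has no effect.
With no repressor bound, *jalY* is transcribed.
So JalY is produced and active.
Required activator RudH is absent, so *zorD* is not transcribed.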